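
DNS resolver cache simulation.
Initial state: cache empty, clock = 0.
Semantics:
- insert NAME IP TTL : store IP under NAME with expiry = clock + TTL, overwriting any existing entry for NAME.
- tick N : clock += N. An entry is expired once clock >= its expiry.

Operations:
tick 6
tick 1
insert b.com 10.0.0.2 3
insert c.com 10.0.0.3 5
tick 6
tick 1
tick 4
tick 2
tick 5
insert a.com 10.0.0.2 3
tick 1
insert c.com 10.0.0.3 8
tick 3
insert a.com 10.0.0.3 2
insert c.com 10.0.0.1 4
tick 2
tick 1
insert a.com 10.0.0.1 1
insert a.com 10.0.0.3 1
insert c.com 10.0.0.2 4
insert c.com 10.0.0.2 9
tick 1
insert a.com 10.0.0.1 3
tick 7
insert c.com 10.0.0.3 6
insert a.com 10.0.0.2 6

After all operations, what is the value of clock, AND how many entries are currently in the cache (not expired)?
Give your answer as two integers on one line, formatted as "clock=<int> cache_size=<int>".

Op 1: tick 6 -> clock=6.
Op 2: tick 1 -> clock=7.
Op 3: insert b.com -> 10.0.0.2 (expiry=7+3=10). clock=7
Op 4: insert c.com -> 10.0.0.3 (expiry=7+5=12). clock=7
Op 5: tick 6 -> clock=13. purged={b.com,c.com}
Op 6: tick 1 -> clock=14.
Op 7: tick 4 -> clock=18.
Op 8: tick 2 -> clock=20.
Op 9: tick 5 -> clock=25.
Op 10: insert a.com -> 10.0.0.2 (expiry=25+3=28). clock=25
Op 11: tick 1 -> clock=26.
Op 12: insert c.com -> 10.0.0.3 (expiry=26+8=34). clock=26
Op 13: tick 3 -> clock=29. purged={a.com}
Op 14: insert a.com -> 10.0.0.3 (expiry=29+2=31). clock=29
Op 15: insert c.com -> 10.0.0.1 (expiry=29+4=33). clock=29
Op 16: tick 2 -> clock=31. purged={a.com}
Op 17: tick 1 -> clock=32.
Op 18: insert a.com -> 10.0.0.1 (expiry=32+1=33). clock=32
Op 19: insert a.com -> 10.0.0.3 (expiry=32+1=33). clock=32
Op 20: insert c.com -> 10.0.0.2 (expiry=32+4=36). clock=32
Op 21: insert c.com -> 10.0.0.2 (expiry=32+9=41). clock=32
Op 22: tick 1 -> clock=33. purged={a.com}
Op 23: insert a.com -> 10.0.0.1 (expiry=33+3=36). clock=33
Op 24: tick 7 -> clock=40. purged={a.com}
Op 25: insert c.com -> 10.0.0.3 (expiry=40+6=46). clock=40
Op 26: insert a.com -> 10.0.0.2 (expiry=40+6=46). clock=40
Final clock = 40
Final cache (unexpired): {a.com,c.com} -> size=2

Answer: clock=40 cache_size=2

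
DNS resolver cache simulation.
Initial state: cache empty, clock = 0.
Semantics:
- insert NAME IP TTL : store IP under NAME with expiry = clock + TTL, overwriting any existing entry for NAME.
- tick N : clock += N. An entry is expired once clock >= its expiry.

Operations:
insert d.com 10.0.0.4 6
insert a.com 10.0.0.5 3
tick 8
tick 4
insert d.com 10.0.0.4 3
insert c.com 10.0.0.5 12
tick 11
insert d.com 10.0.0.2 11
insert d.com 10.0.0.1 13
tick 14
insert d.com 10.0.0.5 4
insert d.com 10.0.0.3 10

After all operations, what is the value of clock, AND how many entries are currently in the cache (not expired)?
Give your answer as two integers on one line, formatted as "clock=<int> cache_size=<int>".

Answer: clock=37 cache_size=1

Derivation:
Op 1: insert d.com -> 10.0.0.4 (expiry=0+6=6). clock=0
Op 2: insert a.com -> 10.0.0.5 (expiry=0+3=3). clock=0
Op 3: tick 8 -> clock=8. purged={a.com,d.com}
Op 4: tick 4 -> clock=12.
Op 5: insert d.com -> 10.0.0.4 (expiry=12+3=15). clock=12
Op 6: insert c.com -> 10.0.0.5 (expiry=12+12=24). clock=12
Op 7: tick 11 -> clock=23. purged={d.com}
Op 8: insert d.com -> 10.0.0.2 (expiry=23+11=34). clock=23
Op 9: insert d.com -> 10.0.0.1 (expiry=23+13=36). clock=23
Op 10: tick 14 -> clock=37. purged={c.com,d.com}
Op 11: insert d.com -> 10.0.0.5 (expiry=37+4=41). clock=37
Op 12: insert d.com -> 10.0.0.3 (expiry=37+10=47). clock=37
Final clock = 37
Final cache (unexpired): {d.com} -> size=1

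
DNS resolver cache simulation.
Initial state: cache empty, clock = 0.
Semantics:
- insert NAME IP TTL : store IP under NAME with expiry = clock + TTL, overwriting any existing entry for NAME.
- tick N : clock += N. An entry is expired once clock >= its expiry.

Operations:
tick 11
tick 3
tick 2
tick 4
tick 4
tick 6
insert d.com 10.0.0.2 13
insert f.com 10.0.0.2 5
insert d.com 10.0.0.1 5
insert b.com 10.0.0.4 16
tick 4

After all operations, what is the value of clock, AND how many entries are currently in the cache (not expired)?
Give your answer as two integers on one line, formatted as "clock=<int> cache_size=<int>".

Op 1: tick 11 -> clock=11.
Op 2: tick 3 -> clock=14.
Op 3: tick 2 -> clock=16.
Op 4: tick 4 -> clock=20.
Op 5: tick 4 -> clock=24.
Op 6: tick 6 -> clock=30.
Op 7: insert d.com -> 10.0.0.2 (expiry=30+13=43). clock=30
Op 8: insert f.com -> 10.0.0.2 (expiry=30+5=35). clock=30
Op 9: insert d.com -> 10.0.0.1 (expiry=30+5=35). clock=30
Op 10: insert b.com -> 10.0.0.4 (expiry=30+16=46). clock=30
Op 11: tick 4 -> clock=34.
Final clock = 34
Final cache (unexpired): {b.com,d.com,f.com} -> size=3

Answer: clock=34 cache_size=3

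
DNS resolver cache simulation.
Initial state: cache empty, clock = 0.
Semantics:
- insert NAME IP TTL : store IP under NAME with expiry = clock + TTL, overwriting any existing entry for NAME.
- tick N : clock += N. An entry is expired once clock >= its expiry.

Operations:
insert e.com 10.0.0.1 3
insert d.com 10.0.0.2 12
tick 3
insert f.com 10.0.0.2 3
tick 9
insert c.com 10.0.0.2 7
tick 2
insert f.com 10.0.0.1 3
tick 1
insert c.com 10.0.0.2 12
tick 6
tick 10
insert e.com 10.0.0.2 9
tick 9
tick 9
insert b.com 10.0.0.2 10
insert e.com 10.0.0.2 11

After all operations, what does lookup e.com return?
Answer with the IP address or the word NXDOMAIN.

Op 1: insert e.com -> 10.0.0.1 (expiry=0+3=3). clock=0
Op 2: insert d.com -> 10.0.0.2 (expiry=0+12=12). clock=0
Op 3: tick 3 -> clock=3. purged={e.com}
Op 4: insert f.com -> 10.0.0.2 (expiry=3+3=6). clock=3
Op 5: tick 9 -> clock=12. purged={d.com,f.com}
Op 6: insert c.com -> 10.0.0.2 (expiry=12+7=19). clock=12
Op 7: tick 2 -> clock=14.
Op 8: insert f.com -> 10.0.0.1 (expiry=14+3=17). clock=14
Op 9: tick 1 -> clock=15.
Op 10: insert c.com -> 10.0.0.2 (expiry=15+12=27). clock=15
Op 11: tick 6 -> clock=21. purged={f.com}
Op 12: tick 10 -> clock=31. purged={c.com}
Op 13: insert e.com -> 10.0.0.2 (expiry=31+9=40). clock=31
Op 14: tick 9 -> clock=40. purged={e.com}
Op 15: tick 9 -> clock=49.
Op 16: insert b.com -> 10.0.0.2 (expiry=49+10=59). clock=49
Op 17: insert e.com -> 10.0.0.2 (expiry=49+11=60). clock=49
lookup e.com: present, ip=10.0.0.2 expiry=60 > clock=49

Answer: 10.0.0.2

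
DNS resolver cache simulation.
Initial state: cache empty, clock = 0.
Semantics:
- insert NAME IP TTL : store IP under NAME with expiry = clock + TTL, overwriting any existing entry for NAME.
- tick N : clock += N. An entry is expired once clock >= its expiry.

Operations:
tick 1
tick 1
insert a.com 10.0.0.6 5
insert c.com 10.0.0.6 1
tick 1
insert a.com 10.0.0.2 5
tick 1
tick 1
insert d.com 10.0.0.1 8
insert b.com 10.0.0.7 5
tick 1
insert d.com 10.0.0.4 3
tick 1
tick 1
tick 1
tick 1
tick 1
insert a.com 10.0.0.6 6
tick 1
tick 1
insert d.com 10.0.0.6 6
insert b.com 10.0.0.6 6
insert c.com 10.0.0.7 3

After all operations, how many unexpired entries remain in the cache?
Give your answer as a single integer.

Answer: 4

Derivation:
Op 1: tick 1 -> clock=1.
Op 2: tick 1 -> clock=2.
Op 3: insert a.com -> 10.0.0.6 (expiry=2+5=7). clock=2
Op 4: insert c.com -> 10.0.0.6 (expiry=2+1=3). clock=2
Op 5: tick 1 -> clock=3. purged={c.com}
Op 6: insert a.com -> 10.0.0.2 (expiry=3+5=8). clock=3
Op 7: tick 1 -> clock=4.
Op 8: tick 1 -> clock=5.
Op 9: insert d.com -> 10.0.0.1 (expiry=5+8=13). clock=5
Op 10: insert b.com -> 10.0.0.7 (expiry=5+5=10). clock=5
Op 11: tick 1 -> clock=6.
Op 12: insert d.com -> 10.0.0.4 (expiry=6+3=9). clock=6
Op 13: tick 1 -> clock=7.
Op 14: tick 1 -> clock=8. purged={a.com}
Op 15: tick 1 -> clock=9. purged={d.com}
Op 16: tick 1 -> clock=10. purged={b.com}
Op 17: tick 1 -> clock=11.
Op 18: insert a.com -> 10.0.0.6 (expiry=11+6=17). clock=11
Op 19: tick 1 -> clock=12.
Op 20: tick 1 -> clock=13.
Op 21: insert d.com -> 10.0.0.6 (expiry=13+6=19). clock=13
Op 22: insert b.com -> 10.0.0.6 (expiry=13+6=19). clock=13
Op 23: insert c.com -> 10.0.0.7 (expiry=13+3=16). clock=13
Final cache (unexpired): {a.com,b.com,c.com,d.com} -> size=4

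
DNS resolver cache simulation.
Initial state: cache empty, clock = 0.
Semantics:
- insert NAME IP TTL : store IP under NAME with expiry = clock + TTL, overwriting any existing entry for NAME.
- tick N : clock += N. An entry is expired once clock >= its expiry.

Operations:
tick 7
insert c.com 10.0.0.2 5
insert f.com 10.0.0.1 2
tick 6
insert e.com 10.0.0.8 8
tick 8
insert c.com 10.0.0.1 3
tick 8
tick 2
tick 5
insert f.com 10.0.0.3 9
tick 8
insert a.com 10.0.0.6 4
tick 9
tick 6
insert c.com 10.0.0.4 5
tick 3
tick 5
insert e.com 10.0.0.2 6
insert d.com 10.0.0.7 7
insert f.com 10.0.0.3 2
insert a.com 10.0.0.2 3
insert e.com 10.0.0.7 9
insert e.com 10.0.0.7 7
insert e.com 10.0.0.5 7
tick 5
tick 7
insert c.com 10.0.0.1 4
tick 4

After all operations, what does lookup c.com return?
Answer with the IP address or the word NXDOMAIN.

Op 1: tick 7 -> clock=7.
Op 2: insert c.com -> 10.0.0.2 (expiry=7+5=12). clock=7
Op 3: insert f.com -> 10.0.0.1 (expiry=7+2=9). clock=7
Op 4: tick 6 -> clock=13. purged={c.com,f.com}
Op 5: insert e.com -> 10.0.0.8 (expiry=13+8=21). clock=13
Op 6: tick 8 -> clock=21. purged={e.com}
Op 7: insert c.com -> 10.0.0.1 (expiry=21+3=24). clock=21
Op 8: tick 8 -> clock=29. purged={c.com}
Op 9: tick 2 -> clock=31.
Op 10: tick 5 -> clock=36.
Op 11: insert f.com -> 10.0.0.3 (expiry=36+9=45). clock=36
Op 12: tick 8 -> clock=44.
Op 13: insert a.com -> 10.0.0.6 (expiry=44+4=48). clock=44
Op 14: tick 9 -> clock=53. purged={a.com,f.com}
Op 15: tick 6 -> clock=59.
Op 16: insert c.com -> 10.0.0.4 (expiry=59+5=64). clock=59
Op 17: tick 3 -> clock=62.
Op 18: tick 5 -> clock=67. purged={c.com}
Op 19: insert e.com -> 10.0.0.2 (expiry=67+6=73). clock=67
Op 20: insert d.com -> 10.0.0.7 (expiry=67+7=74). clock=67
Op 21: insert f.com -> 10.0.0.3 (expiry=67+2=69). clock=67
Op 22: insert a.com -> 10.0.0.2 (expiry=67+3=70). clock=67
Op 23: insert e.com -> 10.0.0.7 (expiry=67+9=76). clock=67
Op 24: insert e.com -> 10.0.0.7 (expiry=67+7=74). clock=67
Op 25: insert e.com -> 10.0.0.5 (expiry=67+7=74). clock=67
Op 26: tick 5 -> clock=72. purged={a.com,f.com}
Op 27: tick 7 -> clock=79. purged={d.com,e.com}
Op 28: insert c.com -> 10.0.0.1 (expiry=79+4=83). clock=79
Op 29: tick 4 -> clock=83. purged={c.com}
lookup c.com: not in cache (expired or never inserted)

Answer: NXDOMAIN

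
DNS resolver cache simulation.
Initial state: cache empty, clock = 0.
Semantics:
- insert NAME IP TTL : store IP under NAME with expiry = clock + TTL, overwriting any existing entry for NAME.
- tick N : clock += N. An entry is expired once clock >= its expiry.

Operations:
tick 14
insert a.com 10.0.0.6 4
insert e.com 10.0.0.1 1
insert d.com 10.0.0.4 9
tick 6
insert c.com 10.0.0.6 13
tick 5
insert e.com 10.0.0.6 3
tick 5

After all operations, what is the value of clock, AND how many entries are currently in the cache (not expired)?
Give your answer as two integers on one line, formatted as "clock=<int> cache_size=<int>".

Answer: clock=30 cache_size=1

Derivation:
Op 1: tick 14 -> clock=14.
Op 2: insert a.com -> 10.0.0.6 (expiry=14+4=18). clock=14
Op 3: insert e.com -> 10.0.0.1 (expiry=14+1=15). clock=14
Op 4: insert d.com -> 10.0.0.4 (expiry=14+9=23). clock=14
Op 5: tick 6 -> clock=20. purged={a.com,e.com}
Op 6: insert c.com -> 10.0.0.6 (expiry=20+13=33). clock=20
Op 7: tick 5 -> clock=25. purged={d.com}
Op 8: insert e.com -> 10.0.0.6 (expiry=25+3=28). clock=25
Op 9: tick 5 -> clock=30. purged={e.com}
Final clock = 30
Final cache (unexpired): {c.com} -> size=1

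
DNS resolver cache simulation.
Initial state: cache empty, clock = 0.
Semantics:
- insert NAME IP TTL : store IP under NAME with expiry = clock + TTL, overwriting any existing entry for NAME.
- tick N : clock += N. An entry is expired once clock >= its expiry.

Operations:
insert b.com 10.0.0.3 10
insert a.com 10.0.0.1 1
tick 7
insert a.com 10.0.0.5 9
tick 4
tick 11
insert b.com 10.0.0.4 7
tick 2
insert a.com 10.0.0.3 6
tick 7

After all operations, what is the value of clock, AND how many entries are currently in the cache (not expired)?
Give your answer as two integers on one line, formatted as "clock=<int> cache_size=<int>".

Op 1: insert b.com -> 10.0.0.3 (expiry=0+10=10). clock=0
Op 2: insert a.com -> 10.0.0.1 (expiry=0+1=1). clock=0
Op 3: tick 7 -> clock=7. purged={a.com}
Op 4: insert a.com -> 10.0.0.5 (expiry=7+9=16). clock=7
Op 5: tick 4 -> clock=11. purged={b.com}
Op 6: tick 11 -> clock=22. purged={a.com}
Op 7: insert b.com -> 10.0.0.4 (expiry=22+7=29). clock=22
Op 8: tick 2 -> clock=24.
Op 9: insert a.com -> 10.0.0.3 (expiry=24+6=30). clock=24
Op 10: tick 7 -> clock=31. purged={a.com,b.com}
Final clock = 31
Final cache (unexpired): {} -> size=0

Answer: clock=31 cache_size=0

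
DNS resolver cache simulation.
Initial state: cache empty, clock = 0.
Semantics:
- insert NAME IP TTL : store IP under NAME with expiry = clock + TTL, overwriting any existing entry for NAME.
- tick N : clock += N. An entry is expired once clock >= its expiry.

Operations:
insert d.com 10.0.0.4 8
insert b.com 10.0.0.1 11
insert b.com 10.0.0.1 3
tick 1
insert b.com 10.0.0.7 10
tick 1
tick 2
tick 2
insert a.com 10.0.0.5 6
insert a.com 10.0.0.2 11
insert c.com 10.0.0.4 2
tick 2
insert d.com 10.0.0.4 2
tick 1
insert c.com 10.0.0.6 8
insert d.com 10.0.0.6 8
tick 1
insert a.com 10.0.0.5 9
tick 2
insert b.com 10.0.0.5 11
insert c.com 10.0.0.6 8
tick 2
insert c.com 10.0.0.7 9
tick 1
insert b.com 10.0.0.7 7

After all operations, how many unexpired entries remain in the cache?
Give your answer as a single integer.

Answer: 4

Derivation:
Op 1: insert d.com -> 10.0.0.4 (expiry=0+8=8). clock=0
Op 2: insert b.com -> 10.0.0.1 (expiry=0+11=11). clock=0
Op 3: insert b.com -> 10.0.0.1 (expiry=0+3=3). clock=0
Op 4: tick 1 -> clock=1.
Op 5: insert b.com -> 10.0.0.7 (expiry=1+10=11). clock=1
Op 6: tick 1 -> clock=2.
Op 7: tick 2 -> clock=4.
Op 8: tick 2 -> clock=6.
Op 9: insert a.com -> 10.0.0.5 (expiry=6+6=12). clock=6
Op 10: insert a.com -> 10.0.0.2 (expiry=6+11=17). clock=6
Op 11: insert c.com -> 10.0.0.4 (expiry=6+2=8). clock=6
Op 12: tick 2 -> clock=8. purged={c.com,d.com}
Op 13: insert d.com -> 10.0.0.4 (expiry=8+2=10). clock=8
Op 14: tick 1 -> clock=9.
Op 15: insert c.com -> 10.0.0.6 (expiry=9+8=17). clock=9
Op 16: insert d.com -> 10.0.0.6 (expiry=9+8=17). clock=9
Op 17: tick 1 -> clock=10.
Op 18: insert a.com -> 10.0.0.5 (expiry=10+9=19). clock=10
Op 19: tick 2 -> clock=12. purged={b.com}
Op 20: insert b.com -> 10.0.0.5 (expiry=12+11=23). clock=12
Op 21: insert c.com -> 10.0.0.6 (expiry=12+8=20). clock=12
Op 22: tick 2 -> clock=14.
Op 23: insert c.com -> 10.0.0.7 (expiry=14+9=23). clock=14
Op 24: tick 1 -> clock=15.
Op 25: insert b.com -> 10.0.0.7 (expiry=15+7=22). clock=15
Final cache (unexpired): {a.com,b.com,c.com,d.com} -> size=4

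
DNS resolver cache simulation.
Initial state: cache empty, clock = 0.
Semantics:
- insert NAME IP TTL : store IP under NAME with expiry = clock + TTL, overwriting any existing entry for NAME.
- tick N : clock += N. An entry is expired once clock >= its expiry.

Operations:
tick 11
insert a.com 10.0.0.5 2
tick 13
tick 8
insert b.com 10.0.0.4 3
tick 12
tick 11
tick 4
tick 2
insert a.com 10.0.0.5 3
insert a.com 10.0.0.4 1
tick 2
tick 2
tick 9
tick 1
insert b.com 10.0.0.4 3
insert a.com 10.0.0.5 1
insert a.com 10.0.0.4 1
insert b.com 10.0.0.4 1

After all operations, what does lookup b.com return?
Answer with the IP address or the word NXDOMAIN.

Answer: 10.0.0.4

Derivation:
Op 1: tick 11 -> clock=11.
Op 2: insert a.com -> 10.0.0.5 (expiry=11+2=13). clock=11
Op 3: tick 13 -> clock=24. purged={a.com}
Op 4: tick 8 -> clock=32.
Op 5: insert b.com -> 10.0.0.4 (expiry=32+3=35). clock=32
Op 6: tick 12 -> clock=44. purged={b.com}
Op 7: tick 11 -> clock=55.
Op 8: tick 4 -> clock=59.
Op 9: tick 2 -> clock=61.
Op 10: insert a.com -> 10.0.0.5 (expiry=61+3=64). clock=61
Op 11: insert a.com -> 10.0.0.4 (expiry=61+1=62). clock=61
Op 12: tick 2 -> clock=63. purged={a.com}
Op 13: tick 2 -> clock=65.
Op 14: tick 9 -> clock=74.
Op 15: tick 1 -> clock=75.
Op 16: insert b.com -> 10.0.0.4 (expiry=75+3=78). clock=75
Op 17: insert a.com -> 10.0.0.5 (expiry=75+1=76). clock=75
Op 18: insert a.com -> 10.0.0.4 (expiry=75+1=76). clock=75
Op 19: insert b.com -> 10.0.0.4 (expiry=75+1=76). clock=75
lookup b.com: present, ip=10.0.0.4 expiry=76 > clock=75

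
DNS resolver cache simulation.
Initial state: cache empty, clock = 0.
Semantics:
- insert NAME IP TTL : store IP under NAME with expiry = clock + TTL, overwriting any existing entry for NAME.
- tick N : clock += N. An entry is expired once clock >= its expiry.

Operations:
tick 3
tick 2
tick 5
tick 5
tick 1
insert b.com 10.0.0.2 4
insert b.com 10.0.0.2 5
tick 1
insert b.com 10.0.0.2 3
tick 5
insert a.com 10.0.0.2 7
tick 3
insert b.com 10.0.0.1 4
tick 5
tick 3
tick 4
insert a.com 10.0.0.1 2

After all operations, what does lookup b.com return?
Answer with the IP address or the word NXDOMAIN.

Op 1: tick 3 -> clock=3.
Op 2: tick 2 -> clock=5.
Op 3: tick 5 -> clock=10.
Op 4: tick 5 -> clock=15.
Op 5: tick 1 -> clock=16.
Op 6: insert b.com -> 10.0.0.2 (expiry=16+4=20). clock=16
Op 7: insert b.com -> 10.0.0.2 (expiry=16+5=21). clock=16
Op 8: tick 1 -> clock=17.
Op 9: insert b.com -> 10.0.0.2 (expiry=17+3=20). clock=17
Op 10: tick 5 -> clock=22. purged={b.com}
Op 11: insert a.com -> 10.0.0.2 (expiry=22+7=29). clock=22
Op 12: tick 3 -> clock=25.
Op 13: insert b.com -> 10.0.0.1 (expiry=25+4=29). clock=25
Op 14: tick 5 -> clock=30. purged={a.com,b.com}
Op 15: tick 3 -> clock=33.
Op 16: tick 4 -> clock=37.
Op 17: insert a.com -> 10.0.0.1 (expiry=37+2=39). clock=37
lookup b.com: not in cache (expired or never inserted)

Answer: NXDOMAIN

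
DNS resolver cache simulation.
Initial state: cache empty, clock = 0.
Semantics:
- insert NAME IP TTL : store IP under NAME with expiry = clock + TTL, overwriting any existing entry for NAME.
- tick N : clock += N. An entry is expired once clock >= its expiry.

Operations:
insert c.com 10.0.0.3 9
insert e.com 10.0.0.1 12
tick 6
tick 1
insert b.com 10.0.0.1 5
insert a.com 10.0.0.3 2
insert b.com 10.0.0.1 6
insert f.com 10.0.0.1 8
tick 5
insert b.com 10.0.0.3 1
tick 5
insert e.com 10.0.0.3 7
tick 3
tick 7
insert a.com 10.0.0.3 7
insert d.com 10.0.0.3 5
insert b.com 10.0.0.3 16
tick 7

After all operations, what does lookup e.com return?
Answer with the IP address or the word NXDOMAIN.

Answer: NXDOMAIN

Derivation:
Op 1: insert c.com -> 10.0.0.3 (expiry=0+9=9). clock=0
Op 2: insert e.com -> 10.0.0.1 (expiry=0+12=12). clock=0
Op 3: tick 6 -> clock=6.
Op 4: tick 1 -> clock=7.
Op 5: insert b.com -> 10.0.0.1 (expiry=7+5=12). clock=7
Op 6: insert a.com -> 10.0.0.3 (expiry=7+2=9). clock=7
Op 7: insert b.com -> 10.0.0.1 (expiry=7+6=13). clock=7
Op 8: insert f.com -> 10.0.0.1 (expiry=7+8=15). clock=7
Op 9: tick 5 -> clock=12. purged={a.com,c.com,e.com}
Op 10: insert b.com -> 10.0.0.3 (expiry=12+1=13). clock=12
Op 11: tick 5 -> clock=17. purged={b.com,f.com}
Op 12: insert e.com -> 10.0.0.3 (expiry=17+7=24). clock=17
Op 13: tick 3 -> clock=20.
Op 14: tick 7 -> clock=27. purged={e.com}
Op 15: insert a.com -> 10.0.0.3 (expiry=27+7=34). clock=27
Op 16: insert d.com -> 10.0.0.3 (expiry=27+5=32). clock=27
Op 17: insert b.com -> 10.0.0.3 (expiry=27+16=43). clock=27
Op 18: tick 7 -> clock=34. purged={a.com,d.com}
lookup e.com: not in cache (expired or never inserted)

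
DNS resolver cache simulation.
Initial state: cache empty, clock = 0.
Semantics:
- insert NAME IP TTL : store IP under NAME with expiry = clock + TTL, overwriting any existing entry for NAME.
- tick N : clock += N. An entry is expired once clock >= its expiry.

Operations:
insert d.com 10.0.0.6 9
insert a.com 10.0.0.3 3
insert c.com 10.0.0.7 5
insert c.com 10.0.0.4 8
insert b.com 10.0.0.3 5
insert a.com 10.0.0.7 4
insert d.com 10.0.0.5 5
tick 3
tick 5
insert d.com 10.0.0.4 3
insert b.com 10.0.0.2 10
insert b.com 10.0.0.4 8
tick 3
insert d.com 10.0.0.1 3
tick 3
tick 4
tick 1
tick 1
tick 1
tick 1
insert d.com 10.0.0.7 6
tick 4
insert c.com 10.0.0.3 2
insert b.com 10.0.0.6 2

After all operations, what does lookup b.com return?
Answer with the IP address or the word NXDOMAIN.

Op 1: insert d.com -> 10.0.0.6 (expiry=0+9=9). clock=0
Op 2: insert a.com -> 10.0.0.3 (expiry=0+3=3). clock=0
Op 3: insert c.com -> 10.0.0.7 (expiry=0+5=5). clock=0
Op 4: insert c.com -> 10.0.0.4 (expiry=0+8=8). clock=0
Op 5: insert b.com -> 10.0.0.3 (expiry=0+5=5). clock=0
Op 6: insert a.com -> 10.0.0.7 (expiry=0+4=4). clock=0
Op 7: insert d.com -> 10.0.0.5 (expiry=0+5=5). clock=0
Op 8: tick 3 -> clock=3.
Op 9: tick 5 -> clock=8. purged={a.com,b.com,c.com,d.com}
Op 10: insert d.com -> 10.0.0.4 (expiry=8+3=11). clock=8
Op 11: insert b.com -> 10.0.0.2 (expiry=8+10=18). clock=8
Op 12: insert b.com -> 10.0.0.4 (expiry=8+8=16). clock=8
Op 13: tick 3 -> clock=11. purged={d.com}
Op 14: insert d.com -> 10.0.0.1 (expiry=11+3=14). clock=11
Op 15: tick 3 -> clock=14. purged={d.com}
Op 16: tick 4 -> clock=18. purged={b.com}
Op 17: tick 1 -> clock=19.
Op 18: tick 1 -> clock=20.
Op 19: tick 1 -> clock=21.
Op 20: tick 1 -> clock=22.
Op 21: insert d.com -> 10.0.0.7 (expiry=22+6=28). clock=22
Op 22: tick 4 -> clock=26.
Op 23: insert c.com -> 10.0.0.3 (expiry=26+2=28). clock=26
Op 24: insert b.com -> 10.0.0.6 (expiry=26+2=28). clock=26
lookup b.com: present, ip=10.0.0.6 expiry=28 > clock=26

Answer: 10.0.0.6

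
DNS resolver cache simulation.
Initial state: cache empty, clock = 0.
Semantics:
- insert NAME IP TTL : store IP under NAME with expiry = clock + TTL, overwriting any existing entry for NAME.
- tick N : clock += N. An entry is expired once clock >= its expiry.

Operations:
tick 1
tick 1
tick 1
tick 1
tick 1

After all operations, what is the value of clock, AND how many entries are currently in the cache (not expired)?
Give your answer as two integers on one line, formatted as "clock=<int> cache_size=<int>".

Answer: clock=5 cache_size=0

Derivation:
Op 1: tick 1 -> clock=1.
Op 2: tick 1 -> clock=2.
Op 3: tick 1 -> clock=3.
Op 4: tick 1 -> clock=4.
Op 5: tick 1 -> clock=5.
Final clock = 5
Final cache (unexpired): {} -> size=0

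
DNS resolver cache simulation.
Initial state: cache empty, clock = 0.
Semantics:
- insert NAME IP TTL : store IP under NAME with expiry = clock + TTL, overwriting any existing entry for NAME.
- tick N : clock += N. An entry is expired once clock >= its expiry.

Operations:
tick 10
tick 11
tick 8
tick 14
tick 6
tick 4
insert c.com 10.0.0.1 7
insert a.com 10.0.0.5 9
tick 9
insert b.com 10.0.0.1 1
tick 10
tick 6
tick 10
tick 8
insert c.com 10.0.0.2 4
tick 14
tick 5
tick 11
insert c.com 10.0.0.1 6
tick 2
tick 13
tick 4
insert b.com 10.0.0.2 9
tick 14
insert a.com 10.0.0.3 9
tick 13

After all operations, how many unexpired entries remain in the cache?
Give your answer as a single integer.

Op 1: tick 10 -> clock=10.
Op 2: tick 11 -> clock=21.
Op 3: tick 8 -> clock=29.
Op 4: tick 14 -> clock=43.
Op 5: tick 6 -> clock=49.
Op 6: tick 4 -> clock=53.
Op 7: insert c.com -> 10.0.0.1 (expiry=53+7=60). clock=53
Op 8: insert a.com -> 10.0.0.5 (expiry=53+9=62). clock=53
Op 9: tick 9 -> clock=62. purged={a.com,c.com}
Op 10: insert b.com -> 10.0.0.1 (expiry=62+1=63). clock=62
Op 11: tick 10 -> clock=72. purged={b.com}
Op 12: tick 6 -> clock=78.
Op 13: tick 10 -> clock=88.
Op 14: tick 8 -> clock=96.
Op 15: insert c.com -> 10.0.0.2 (expiry=96+4=100). clock=96
Op 16: tick 14 -> clock=110. purged={c.com}
Op 17: tick 5 -> clock=115.
Op 18: tick 11 -> clock=126.
Op 19: insert c.com -> 10.0.0.1 (expiry=126+6=132). clock=126
Op 20: tick 2 -> clock=128.
Op 21: tick 13 -> clock=141. purged={c.com}
Op 22: tick 4 -> clock=145.
Op 23: insert b.com -> 10.0.0.2 (expiry=145+9=154). clock=145
Op 24: tick 14 -> clock=159. purged={b.com}
Op 25: insert a.com -> 10.0.0.3 (expiry=159+9=168). clock=159
Op 26: tick 13 -> clock=172. purged={a.com}
Final cache (unexpired): {} -> size=0

Answer: 0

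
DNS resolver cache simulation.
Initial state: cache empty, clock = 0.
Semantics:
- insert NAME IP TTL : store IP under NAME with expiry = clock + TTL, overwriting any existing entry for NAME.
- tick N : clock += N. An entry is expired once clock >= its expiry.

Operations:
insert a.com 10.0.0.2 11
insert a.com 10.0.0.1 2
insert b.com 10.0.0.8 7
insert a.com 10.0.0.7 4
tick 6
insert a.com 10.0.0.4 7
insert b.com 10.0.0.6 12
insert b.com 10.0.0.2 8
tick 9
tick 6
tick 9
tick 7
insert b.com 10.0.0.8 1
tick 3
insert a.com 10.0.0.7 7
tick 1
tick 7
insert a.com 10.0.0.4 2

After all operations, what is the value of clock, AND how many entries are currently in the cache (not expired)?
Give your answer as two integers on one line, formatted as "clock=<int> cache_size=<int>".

Op 1: insert a.com -> 10.0.0.2 (expiry=0+11=11). clock=0
Op 2: insert a.com -> 10.0.0.1 (expiry=0+2=2). clock=0
Op 3: insert b.com -> 10.0.0.8 (expiry=0+7=7). clock=0
Op 4: insert a.com -> 10.0.0.7 (expiry=0+4=4). clock=0
Op 5: tick 6 -> clock=6. purged={a.com}
Op 6: insert a.com -> 10.0.0.4 (expiry=6+7=13). clock=6
Op 7: insert b.com -> 10.0.0.6 (expiry=6+12=18). clock=6
Op 8: insert b.com -> 10.0.0.2 (expiry=6+8=14). clock=6
Op 9: tick 9 -> clock=15. purged={a.com,b.com}
Op 10: tick 6 -> clock=21.
Op 11: tick 9 -> clock=30.
Op 12: tick 7 -> clock=37.
Op 13: insert b.com -> 10.0.0.8 (expiry=37+1=38). clock=37
Op 14: tick 3 -> clock=40. purged={b.com}
Op 15: insert a.com -> 10.0.0.7 (expiry=40+7=47). clock=40
Op 16: tick 1 -> clock=41.
Op 17: tick 7 -> clock=48. purged={a.com}
Op 18: insert a.com -> 10.0.0.4 (expiry=48+2=50). clock=48
Final clock = 48
Final cache (unexpired): {a.com} -> size=1

Answer: clock=48 cache_size=1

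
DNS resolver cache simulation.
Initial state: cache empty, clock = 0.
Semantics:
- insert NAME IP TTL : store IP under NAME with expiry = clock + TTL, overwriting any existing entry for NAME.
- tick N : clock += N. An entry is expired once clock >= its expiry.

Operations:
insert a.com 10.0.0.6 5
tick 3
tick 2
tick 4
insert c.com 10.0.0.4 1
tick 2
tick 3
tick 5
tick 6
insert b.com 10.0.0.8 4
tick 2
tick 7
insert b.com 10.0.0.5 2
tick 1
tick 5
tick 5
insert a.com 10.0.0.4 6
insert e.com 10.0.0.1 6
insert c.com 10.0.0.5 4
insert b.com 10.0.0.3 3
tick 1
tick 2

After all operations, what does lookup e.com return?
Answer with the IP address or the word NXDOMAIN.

Op 1: insert a.com -> 10.0.0.6 (expiry=0+5=5). clock=0
Op 2: tick 3 -> clock=3.
Op 3: tick 2 -> clock=5. purged={a.com}
Op 4: tick 4 -> clock=9.
Op 5: insert c.com -> 10.0.0.4 (expiry=9+1=10). clock=9
Op 6: tick 2 -> clock=11. purged={c.com}
Op 7: tick 3 -> clock=14.
Op 8: tick 5 -> clock=19.
Op 9: tick 6 -> clock=25.
Op 10: insert b.com -> 10.0.0.8 (expiry=25+4=29). clock=25
Op 11: tick 2 -> clock=27.
Op 12: tick 7 -> clock=34. purged={b.com}
Op 13: insert b.com -> 10.0.0.5 (expiry=34+2=36). clock=34
Op 14: tick 1 -> clock=35.
Op 15: tick 5 -> clock=40. purged={b.com}
Op 16: tick 5 -> clock=45.
Op 17: insert a.com -> 10.0.0.4 (expiry=45+6=51). clock=45
Op 18: insert e.com -> 10.0.0.1 (expiry=45+6=51). clock=45
Op 19: insert c.com -> 10.0.0.5 (expiry=45+4=49). clock=45
Op 20: insert b.com -> 10.0.0.3 (expiry=45+3=48). clock=45
Op 21: tick 1 -> clock=46.
Op 22: tick 2 -> clock=48. purged={b.com}
lookup e.com: present, ip=10.0.0.1 expiry=51 > clock=48

Answer: 10.0.0.1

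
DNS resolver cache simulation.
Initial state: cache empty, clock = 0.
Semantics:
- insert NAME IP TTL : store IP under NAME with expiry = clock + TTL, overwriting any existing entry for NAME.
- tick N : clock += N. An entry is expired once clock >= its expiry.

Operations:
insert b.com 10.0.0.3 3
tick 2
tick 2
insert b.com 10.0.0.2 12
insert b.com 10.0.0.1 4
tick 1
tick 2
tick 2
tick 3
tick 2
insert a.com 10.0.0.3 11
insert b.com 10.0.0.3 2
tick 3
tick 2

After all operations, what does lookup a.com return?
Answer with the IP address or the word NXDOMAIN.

Op 1: insert b.com -> 10.0.0.3 (expiry=0+3=3). clock=0
Op 2: tick 2 -> clock=2.
Op 3: tick 2 -> clock=4. purged={b.com}
Op 4: insert b.com -> 10.0.0.2 (expiry=4+12=16). clock=4
Op 5: insert b.com -> 10.0.0.1 (expiry=4+4=8). clock=4
Op 6: tick 1 -> clock=5.
Op 7: tick 2 -> clock=7.
Op 8: tick 2 -> clock=9. purged={b.com}
Op 9: tick 3 -> clock=12.
Op 10: tick 2 -> clock=14.
Op 11: insert a.com -> 10.0.0.3 (expiry=14+11=25). clock=14
Op 12: insert b.com -> 10.0.0.3 (expiry=14+2=16). clock=14
Op 13: tick 3 -> clock=17. purged={b.com}
Op 14: tick 2 -> clock=19.
lookup a.com: present, ip=10.0.0.3 expiry=25 > clock=19

Answer: 10.0.0.3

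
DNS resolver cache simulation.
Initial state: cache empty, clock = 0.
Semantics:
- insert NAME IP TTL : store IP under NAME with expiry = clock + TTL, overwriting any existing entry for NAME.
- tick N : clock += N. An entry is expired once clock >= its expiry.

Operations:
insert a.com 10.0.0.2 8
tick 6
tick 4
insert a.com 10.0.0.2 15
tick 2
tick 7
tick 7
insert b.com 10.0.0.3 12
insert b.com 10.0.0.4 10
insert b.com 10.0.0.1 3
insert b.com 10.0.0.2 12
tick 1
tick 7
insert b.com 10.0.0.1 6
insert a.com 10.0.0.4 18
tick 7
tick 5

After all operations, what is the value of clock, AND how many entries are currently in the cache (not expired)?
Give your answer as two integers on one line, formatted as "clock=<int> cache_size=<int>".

Answer: clock=46 cache_size=1

Derivation:
Op 1: insert a.com -> 10.0.0.2 (expiry=0+8=8). clock=0
Op 2: tick 6 -> clock=6.
Op 3: tick 4 -> clock=10. purged={a.com}
Op 4: insert a.com -> 10.0.0.2 (expiry=10+15=25). clock=10
Op 5: tick 2 -> clock=12.
Op 6: tick 7 -> clock=19.
Op 7: tick 7 -> clock=26. purged={a.com}
Op 8: insert b.com -> 10.0.0.3 (expiry=26+12=38). clock=26
Op 9: insert b.com -> 10.0.0.4 (expiry=26+10=36). clock=26
Op 10: insert b.com -> 10.0.0.1 (expiry=26+3=29). clock=26
Op 11: insert b.com -> 10.0.0.2 (expiry=26+12=38). clock=26
Op 12: tick 1 -> clock=27.
Op 13: tick 7 -> clock=34.
Op 14: insert b.com -> 10.0.0.1 (expiry=34+6=40). clock=34
Op 15: insert a.com -> 10.0.0.4 (expiry=34+18=52). clock=34
Op 16: tick 7 -> clock=41. purged={b.com}
Op 17: tick 5 -> clock=46.
Final clock = 46
Final cache (unexpired): {a.com} -> size=1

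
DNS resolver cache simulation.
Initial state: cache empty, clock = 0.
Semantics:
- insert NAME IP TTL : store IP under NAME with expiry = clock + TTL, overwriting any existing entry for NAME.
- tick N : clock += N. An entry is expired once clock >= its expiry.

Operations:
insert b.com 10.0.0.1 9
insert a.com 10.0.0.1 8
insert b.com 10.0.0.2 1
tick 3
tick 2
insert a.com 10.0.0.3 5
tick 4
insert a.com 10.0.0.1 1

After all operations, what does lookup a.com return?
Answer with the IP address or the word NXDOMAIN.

Op 1: insert b.com -> 10.0.0.1 (expiry=0+9=9). clock=0
Op 2: insert a.com -> 10.0.0.1 (expiry=0+8=8). clock=0
Op 3: insert b.com -> 10.0.0.2 (expiry=0+1=1). clock=0
Op 4: tick 3 -> clock=3. purged={b.com}
Op 5: tick 2 -> clock=5.
Op 6: insert a.com -> 10.0.0.3 (expiry=5+5=10). clock=5
Op 7: tick 4 -> clock=9.
Op 8: insert a.com -> 10.0.0.1 (expiry=9+1=10). clock=9
lookup a.com: present, ip=10.0.0.1 expiry=10 > clock=9

Answer: 10.0.0.1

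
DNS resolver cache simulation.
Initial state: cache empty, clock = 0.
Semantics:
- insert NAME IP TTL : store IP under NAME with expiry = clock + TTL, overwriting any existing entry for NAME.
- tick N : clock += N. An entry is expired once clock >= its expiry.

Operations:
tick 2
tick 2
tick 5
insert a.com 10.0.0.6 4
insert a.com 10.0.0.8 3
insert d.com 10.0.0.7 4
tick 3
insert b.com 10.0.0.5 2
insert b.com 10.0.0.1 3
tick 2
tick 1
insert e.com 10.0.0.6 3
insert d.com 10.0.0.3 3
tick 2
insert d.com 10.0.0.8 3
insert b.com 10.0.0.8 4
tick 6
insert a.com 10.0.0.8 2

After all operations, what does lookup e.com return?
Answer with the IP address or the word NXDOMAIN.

Answer: NXDOMAIN

Derivation:
Op 1: tick 2 -> clock=2.
Op 2: tick 2 -> clock=4.
Op 3: tick 5 -> clock=9.
Op 4: insert a.com -> 10.0.0.6 (expiry=9+4=13). clock=9
Op 5: insert a.com -> 10.0.0.8 (expiry=9+3=12). clock=9
Op 6: insert d.com -> 10.0.0.7 (expiry=9+4=13). clock=9
Op 7: tick 3 -> clock=12. purged={a.com}
Op 8: insert b.com -> 10.0.0.5 (expiry=12+2=14). clock=12
Op 9: insert b.com -> 10.0.0.1 (expiry=12+3=15). clock=12
Op 10: tick 2 -> clock=14. purged={d.com}
Op 11: tick 1 -> clock=15. purged={b.com}
Op 12: insert e.com -> 10.0.0.6 (expiry=15+3=18). clock=15
Op 13: insert d.com -> 10.0.0.3 (expiry=15+3=18). clock=15
Op 14: tick 2 -> clock=17.
Op 15: insert d.com -> 10.0.0.8 (expiry=17+3=20). clock=17
Op 16: insert b.com -> 10.0.0.8 (expiry=17+4=21). clock=17
Op 17: tick 6 -> clock=23. purged={b.com,d.com,e.com}
Op 18: insert a.com -> 10.0.0.8 (expiry=23+2=25). clock=23
lookup e.com: not in cache (expired or never inserted)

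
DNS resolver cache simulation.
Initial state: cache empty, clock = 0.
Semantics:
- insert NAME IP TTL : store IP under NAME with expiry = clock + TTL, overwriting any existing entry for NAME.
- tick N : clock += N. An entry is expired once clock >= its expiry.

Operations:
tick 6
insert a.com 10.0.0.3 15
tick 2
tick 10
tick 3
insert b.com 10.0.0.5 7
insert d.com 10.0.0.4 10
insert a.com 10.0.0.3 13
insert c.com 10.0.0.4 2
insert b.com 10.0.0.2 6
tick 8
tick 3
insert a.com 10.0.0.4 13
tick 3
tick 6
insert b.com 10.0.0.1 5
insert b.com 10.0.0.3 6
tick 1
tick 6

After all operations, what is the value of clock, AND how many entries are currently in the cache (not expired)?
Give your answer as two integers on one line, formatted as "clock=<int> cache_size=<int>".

Answer: clock=48 cache_size=0

Derivation:
Op 1: tick 6 -> clock=6.
Op 2: insert a.com -> 10.0.0.3 (expiry=6+15=21). clock=6
Op 3: tick 2 -> clock=8.
Op 4: tick 10 -> clock=18.
Op 5: tick 3 -> clock=21. purged={a.com}
Op 6: insert b.com -> 10.0.0.5 (expiry=21+7=28). clock=21
Op 7: insert d.com -> 10.0.0.4 (expiry=21+10=31). clock=21
Op 8: insert a.com -> 10.0.0.3 (expiry=21+13=34). clock=21
Op 9: insert c.com -> 10.0.0.4 (expiry=21+2=23). clock=21
Op 10: insert b.com -> 10.0.0.2 (expiry=21+6=27). clock=21
Op 11: tick 8 -> clock=29. purged={b.com,c.com}
Op 12: tick 3 -> clock=32. purged={d.com}
Op 13: insert a.com -> 10.0.0.4 (expiry=32+13=45). clock=32
Op 14: tick 3 -> clock=35.
Op 15: tick 6 -> clock=41.
Op 16: insert b.com -> 10.0.0.1 (expiry=41+5=46). clock=41
Op 17: insert b.com -> 10.0.0.3 (expiry=41+6=47). clock=41
Op 18: tick 1 -> clock=42.
Op 19: tick 6 -> clock=48. purged={a.com,b.com}
Final clock = 48
Final cache (unexpired): {} -> size=0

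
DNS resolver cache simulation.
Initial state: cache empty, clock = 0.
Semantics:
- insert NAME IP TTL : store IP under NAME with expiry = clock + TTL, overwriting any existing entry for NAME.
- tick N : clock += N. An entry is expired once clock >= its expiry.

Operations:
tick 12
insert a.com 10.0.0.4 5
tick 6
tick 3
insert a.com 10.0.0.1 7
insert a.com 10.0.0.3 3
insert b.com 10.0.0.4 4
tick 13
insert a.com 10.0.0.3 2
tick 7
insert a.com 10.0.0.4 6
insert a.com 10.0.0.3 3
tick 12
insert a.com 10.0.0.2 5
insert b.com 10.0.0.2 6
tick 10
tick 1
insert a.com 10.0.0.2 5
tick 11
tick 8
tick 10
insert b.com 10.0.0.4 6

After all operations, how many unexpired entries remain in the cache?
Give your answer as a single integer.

Answer: 1

Derivation:
Op 1: tick 12 -> clock=12.
Op 2: insert a.com -> 10.0.0.4 (expiry=12+5=17). clock=12
Op 3: tick 6 -> clock=18. purged={a.com}
Op 4: tick 3 -> clock=21.
Op 5: insert a.com -> 10.0.0.1 (expiry=21+7=28). clock=21
Op 6: insert a.com -> 10.0.0.3 (expiry=21+3=24). clock=21
Op 7: insert b.com -> 10.0.0.4 (expiry=21+4=25). clock=21
Op 8: tick 13 -> clock=34. purged={a.com,b.com}
Op 9: insert a.com -> 10.0.0.3 (expiry=34+2=36). clock=34
Op 10: tick 7 -> clock=41. purged={a.com}
Op 11: insert a.com -> 10.0.0.4 (expiry=41+6=47). clock=41
Op 12: insert a.com -> 10.0.0.3 (expiry=41+3=44). clock=41
Op 13: tick 12 -> clock=53. purged={a.com}
Op 14: insert a.com -> 10.0.0.2 (expiry=53+5=58). clock=53
Op 15: insert b.com -> 10.0.0.2 (expiry=53+6=59). clock=53
Op 16: tick 10 -> clock=63. purged={a.com,b.com}
Op 17: tick 1 -> clock=64.
Op 18: insert a.com -> 10.0.0.2 (expiry=64+5=69). clock=64
Op 19: tick 11 -> clock=75. purged={a.com}
Op 20: tick 8 -> clock=83.
Op 21: tick 10 -> clock=93.
Op 22: insert b.com -> 10.0.0.4 (expiry=93+6=99). clock=93
Final cache (unexpired): {b.com} -> size=1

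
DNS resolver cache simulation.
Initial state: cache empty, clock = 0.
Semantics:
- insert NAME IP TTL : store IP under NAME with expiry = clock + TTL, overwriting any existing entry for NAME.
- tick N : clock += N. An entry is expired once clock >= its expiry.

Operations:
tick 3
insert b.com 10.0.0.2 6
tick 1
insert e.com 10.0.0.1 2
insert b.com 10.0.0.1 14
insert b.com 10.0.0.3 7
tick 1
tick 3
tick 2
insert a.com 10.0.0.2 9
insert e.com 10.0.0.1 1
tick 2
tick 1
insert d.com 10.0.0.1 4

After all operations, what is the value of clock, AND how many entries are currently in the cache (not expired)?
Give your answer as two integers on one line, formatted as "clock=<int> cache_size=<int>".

Op 1: tick 3 -> clock=3.
Op 2: insert b.com -> 10.0.0.2 (expiry=3+6=9). clock=3
Op 3: tick 1 -> clock=4.
Op 4: insert e.com -> 10.0.0.1 (expiry=4+2=6). clock=4
Op 5: insert b.com -> 10.0.0.1 (expiry=4+14=18). clock=4
Op 6: insert b.com -> 10.0.0.3 (expiry=4+7=11). clock=4
Op 7: tick 1 -> clock=5.
Op 8: tick 3 -> clock=8. purged={e.com}
Op 9: tick 2 -> clock=10.
Op 10: insert a.com -> 10.0.0.2 (expiry=10+9=19). clock=10
Op 11: insert e.com -> 10.0.0.1 (expiry=10+1=11). clock=10
Op 12: tick 2 -> clock=12. purged={b.com,e.com}
Op 13: tick 1 -> clock=13.
Op 14: insert d.com -> 10.0.0.1 (expiry=13+4=17). clock=13
Final clock = 13
Final cache (unexpired): {a.com,d.com} -> size=2

Answer: clock=13 cache_size=2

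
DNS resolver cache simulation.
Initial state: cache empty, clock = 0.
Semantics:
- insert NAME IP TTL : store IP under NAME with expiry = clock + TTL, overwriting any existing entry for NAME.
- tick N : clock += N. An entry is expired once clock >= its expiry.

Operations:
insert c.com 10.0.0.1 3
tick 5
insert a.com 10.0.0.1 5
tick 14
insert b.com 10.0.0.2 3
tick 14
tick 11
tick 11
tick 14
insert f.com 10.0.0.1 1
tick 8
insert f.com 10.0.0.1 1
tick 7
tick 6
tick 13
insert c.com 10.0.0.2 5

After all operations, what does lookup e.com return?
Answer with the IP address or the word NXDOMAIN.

Op 1: insert c.com -> 10.0.0.1 (expiry=0+3=3). clock=0
Op 2: tick 5 -> clock=5. purged={c.com}
Op 3: insert a.com -> 10.0.0.1 (expiry=5+5=10). clock=5
Op 4: tick 14 -> clock=19. purged={a.com}
Op 5: insert b.com -> 10.0.0.2 (expiry=19+3=22). clock=19
Op 6: tick 14 -> clock=33. purged={b.com}
Op 7: tick 11 -> clock=44.
Op 8: tick 11 -> clock=55.
Op 9: tick 14 -> clock=69.
Op 10: insert f.com -> 10.0.0.1 (expiry=69+1=70). clock=69
Op 11: tick 8 -> clock=77. purged={f.com}
Op 12: insert f.com -> 10.0.0.1 (expiry=77+1=78). clock=77
Op 13: tick 7 -> clock=84. purged={f.com}
Op 14: tick 6 -> clock=90.
Op 15: tick 13 -> clock=103.
Op 16: insert c.com -> 10.0.0.2 (expiry=103+5=108). clock=103
lookup e.com: not in cache (expired or never inserted)

Answer: NXDOMAIN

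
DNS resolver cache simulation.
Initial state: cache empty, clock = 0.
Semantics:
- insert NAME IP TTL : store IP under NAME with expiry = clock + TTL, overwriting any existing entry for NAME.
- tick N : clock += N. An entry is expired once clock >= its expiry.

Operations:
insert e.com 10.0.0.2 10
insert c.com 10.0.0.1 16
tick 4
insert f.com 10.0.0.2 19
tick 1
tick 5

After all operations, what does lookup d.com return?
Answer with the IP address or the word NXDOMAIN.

Answer: NXDOMAIN

Derivation:
Op 1: insert e.com -> 10.0.0.2 (expiry=0+10=10). clock=0
Op 2: insert c.com -> 10.0.0.1 (expiry=0+16=16). clock=0
Op 3: tick 4 -> clock=4.
Op 4: insert f.com -> 10.0.0.2 (expiry=4+19=23). clock=4
Op 5: tick 1 -> clock=5.
Op 6: tick 5 -> clock=10. purged={e.com}
lookup d.com: not in cache (expired or never inserted)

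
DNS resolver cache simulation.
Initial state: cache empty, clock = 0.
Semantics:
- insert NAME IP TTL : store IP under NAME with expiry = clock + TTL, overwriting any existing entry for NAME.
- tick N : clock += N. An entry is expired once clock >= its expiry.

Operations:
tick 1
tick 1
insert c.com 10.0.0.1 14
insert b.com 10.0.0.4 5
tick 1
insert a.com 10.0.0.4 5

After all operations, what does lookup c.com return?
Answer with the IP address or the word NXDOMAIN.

Op 1: tick 1 -> clock=1.
Op 2: tick 1 -> clock=2.
Op 3: insert c.com -> 10.0.0.1 (expiry=2+14=16). clock=2
Op 4: insert b.com -> 10.0.0.4 (expiry=2+5=7). clock=2
Op 5: tick 1 -> clock=3.
Op 6: insert a.com -> 10.0.0.4 (expiry=3+5=8). clock=3
lookup c.com: present, ip=10.0.0.1 expiry=16 > clock=3

Answer: 10.0.0.1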